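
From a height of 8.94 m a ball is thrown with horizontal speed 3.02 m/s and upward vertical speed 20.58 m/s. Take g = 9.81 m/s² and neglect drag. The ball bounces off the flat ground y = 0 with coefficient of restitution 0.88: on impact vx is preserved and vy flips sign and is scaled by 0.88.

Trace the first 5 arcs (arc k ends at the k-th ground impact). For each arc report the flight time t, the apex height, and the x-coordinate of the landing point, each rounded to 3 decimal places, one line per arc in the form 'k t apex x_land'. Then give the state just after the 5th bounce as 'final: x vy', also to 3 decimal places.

Arc 1: start y=8.940, vy=20.580 → t=4.593, apex=30.527, x_land=13.870, impact vy=-24.473
  bounce: vy ← 0.88·24.473 = 21.536
Arc 2: start y=0.000, vy=21.536 → t=4.391, apex=23.640, x_land=27.130, impact vy=-21.536
  bounce: vy ← 0.88·21.536 = 18.952
Arc 3: start y=0.000, vy=18.952 → t=3.864, apex=18.307, x_land=38.798, impact vy=-18.952
  bounce: vy ← 0.88·18.952 = 16.678
Arc 4: start y=0.000, vy=16.678 → t=3.400, apex=14.177, x_land=49.067, impact vy=-16.678
  bounce: vy ← 0.88·16.678 = 14.676
Arc 5: start y=0.000, vy=14.676 → t=2.992, apex=10.979, x_land=58.103, impact vy=-14.676
  bounce: vy ← 0.88·14.676 = 12.915

1 4.593 30.527 13.870
2 4.391 23.640 27.130
3 3.864 18.307 38.798
4 3.400 14.177 49.067
5 2.992 10.979 58.103
final: 58.103 12.915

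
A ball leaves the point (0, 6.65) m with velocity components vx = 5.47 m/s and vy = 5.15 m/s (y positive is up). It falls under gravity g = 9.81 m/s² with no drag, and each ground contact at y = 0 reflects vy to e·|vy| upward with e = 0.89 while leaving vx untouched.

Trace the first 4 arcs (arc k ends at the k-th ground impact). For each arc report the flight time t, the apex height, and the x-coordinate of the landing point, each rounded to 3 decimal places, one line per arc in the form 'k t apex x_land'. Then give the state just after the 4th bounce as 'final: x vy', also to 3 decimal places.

Arc 1: start y=6.650, vy=5.150 → t=1.802, apex=8.002, x_land=9.858, impact vy=-12.530
  bounce: vy ← 0.89·12.530 = 11.152
Arc 2: start y=0.000, vy=11.152 → t=2.273, apex=6.338, x_land=22.294, impact vy=-11.152
  bounce: vy ← 0.89·11.152 = 9.925
Arc 3: start y=0.000, vy=9.925 → t=2.023, apex=5.021, x_land=33.362, impact vy=-9.925
  bounce: vy ← 0.89·9.925 = 8.833
Arc 4: start y=0.000, vy=8.833 → t=1.801, apex=3.977, x_land=43.213, impact vy=-8.833
  bounce: vy ← 0.89·8.833 = 7.861

1 1.802 8.002 9.858
2 2.273 6.338 22.294
3 2.023 5.021 33.362
4 1.801 3.977 43.213
final: 43.213 7.861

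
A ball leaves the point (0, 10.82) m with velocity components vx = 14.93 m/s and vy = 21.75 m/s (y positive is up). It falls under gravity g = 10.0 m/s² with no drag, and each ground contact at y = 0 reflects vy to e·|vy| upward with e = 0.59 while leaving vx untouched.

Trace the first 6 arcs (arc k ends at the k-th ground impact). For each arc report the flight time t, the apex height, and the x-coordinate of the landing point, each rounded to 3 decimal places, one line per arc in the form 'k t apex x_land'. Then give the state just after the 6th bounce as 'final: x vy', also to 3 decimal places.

Arc 1: start y=10.820, vy=21.750 → t=4.801, apex=34.473, x_land=71.675, impact vy=-26.258
  bounce: vy ← 0.59·26.258 = 15.492
Arc 2: start y=0.000, vy=15.492 → t=3.098, apex=12.000, x_land=117.934, impact vy=-15.492
  bounce: vy ← 0.59·15.492 = 9.140
Arc 3: start y=0.000, vy=9.140 → t=1.828, apex=4.177, x_land=145.227, impact vy=-9.140
  bounce: vy ← 0.59·9.140 = 5.393
Arc 4: start y=0.000, vy=5.393 → t=1.079, apex=1.454, x_land=161.330, impact vy=-5.393
  bounce: vy ← 0.59·5.393 = 3.182
Arc 5: start y=0.000, vy=3.182 → t=0.636, apex=0.506, x_land=170.831, impact vy=-3.182
  bounce: vy ← 0.59·3.182 = 1.877
Arc 6: start y=0.000, vy=1.877 → t=0.375, apex=0.176, x_land=176.436, impact vy=-1.877
  bounce: vy ← 0.59·1.877 = 1.108

1 4.801 34.473 71.675
2 3.098 12.000 117.934
3 1.828 4.177 145.227
4 1.079 1.454 161.330
5 0.636 0.506 170.831
6 0.375 0.176 176.436
final: 176.436 1.108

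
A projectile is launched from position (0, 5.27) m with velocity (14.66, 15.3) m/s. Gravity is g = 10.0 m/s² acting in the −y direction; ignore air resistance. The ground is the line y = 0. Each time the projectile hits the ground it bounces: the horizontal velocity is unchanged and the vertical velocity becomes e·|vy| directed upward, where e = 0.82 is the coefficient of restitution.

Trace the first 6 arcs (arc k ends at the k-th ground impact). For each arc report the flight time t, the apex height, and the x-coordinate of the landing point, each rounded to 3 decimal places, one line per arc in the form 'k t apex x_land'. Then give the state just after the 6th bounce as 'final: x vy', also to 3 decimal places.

1 3.373 16.974 49.441
2 3.022 11.414 93.740
3 2.478 7.675 130.065
4 2.032 5.160 159.851
5 1.666 3.470 184.276
6 1.366 2.333 204.305
final: 204.305 5.601

Arc 1: start y=5.270, vy=15.300 → t=3.373, apex=16.974, x_land=49.441, impact vy=-18.425
  bounce: vy ← 0.82·18.425 = 15.109
Arc 2: start y=0.000, vy=15.109 → t=3.022, apex=11.414, x_land=93.740, impact vy=-15.109
  bounce: vy ← 0.82·15.109 = 12.389
Arc 3: start y=0.000, vy=12.389 → t=2.478, apex=7.675, x_land=130.065, impact vy=-12.389
  bounce: vy ← 0.82·12.389 = 10.159
Arc 4: start y=0.000, vy=10.159 → t=2.032, apex=5.160, x_land=159.851, impact vy=-10.159
  bounce: vy ← 0.82·10.159 = 8.330
Arc 5: start y=0.000, vy=8.330 → t=1.666, apex=3.470, x_land=184.276, impact vy=-8.330
  bounce: vy ← 0.82·8.330 = 6.831
Arc 6: start y=0.000, vy=6.831 → t=1.366, apex=2.333, x_land=204.305, impact vy=-6.831
  bounce: vy ← 0.82·6.831 = 5.601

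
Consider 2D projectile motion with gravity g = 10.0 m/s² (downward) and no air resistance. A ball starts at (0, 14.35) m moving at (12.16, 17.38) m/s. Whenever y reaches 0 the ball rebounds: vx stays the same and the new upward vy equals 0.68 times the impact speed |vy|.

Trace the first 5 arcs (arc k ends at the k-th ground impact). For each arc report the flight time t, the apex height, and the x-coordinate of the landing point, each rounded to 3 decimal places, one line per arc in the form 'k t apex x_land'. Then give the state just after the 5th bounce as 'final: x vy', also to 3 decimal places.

Arc 1: start y=14.350, vy=17.380 → t=4.165, apex=29.453, x_land=50.647, impact vy=-24.271
  bounce: vy ← 0.68·24.271 = 16.504
Arc 2: start y=0.000, vy=16.504 → t=3.301, apex=13.619, x_land=90.785, impact vy=-16.504
  bounce: vy ← 0.68·16.504 = 11.223
Arc 3: start y=0.000, vy=11.223 → t=2.245, apex=6.298, x_land=118.079, impact vy=-11.223
  bounce: vy ← 0.68·11.223 = 7.631
Arc 4: start y=0.000, vy=7.631 → t=1.526, apex=2.912, x_land=136.638, impact vy=-7.631
  bounce: vy ← 0.68·7.631 = 5.189
Arc 5: start y=0.000, vy=5.189 → t=1.038, apex=1.346, x_land=149.259, impact vy=-5.189
  bounce: vy ← 0.68·5.189 = 3.529

1 4.165 29.453 50.647
2 3.301 13.619 90.785
3 2.245 6.298 118.079
4 1.526 2.912 136.638
5 1.038 1.346 149.259
final: 149.259 3.529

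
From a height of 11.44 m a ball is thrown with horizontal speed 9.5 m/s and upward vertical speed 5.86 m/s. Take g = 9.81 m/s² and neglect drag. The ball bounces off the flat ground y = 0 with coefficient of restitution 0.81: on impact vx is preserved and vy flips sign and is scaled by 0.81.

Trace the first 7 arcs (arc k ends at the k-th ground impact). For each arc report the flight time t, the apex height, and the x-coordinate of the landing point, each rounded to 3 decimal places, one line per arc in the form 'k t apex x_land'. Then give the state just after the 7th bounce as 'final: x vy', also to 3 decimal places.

1 2.237 13.190 21.253
2 2.657 8.654 46.491
3 2.152 5.678 66.933
4 1.743 3.725 83.492
5 1.412 2.444 96.904
6 1.144 1.604 107.768
7 0.926 1.052 116.567
final: 116.567 3.680

Arc 1: start y=11.440, vy=5.860 → t=2.237, apex=13.190, x_land=21.253, impact vy=-16.087
  bounce: vy ← 0.81·16.087 = 13.030
Arc 2: start y=0.000, vy=13.030 → t=2.657, apex=8.654, x_land=46.491, impact vy=-13.030
  bounce: vy ← 0.81·13.030 = 10.555
Arc 3: start y=0.000, vy=10.555 → t=2.152, apex=5.678, x_land=66.933, impact vy=-10.555
  bounce: vy ← 0.81·10.555 = 8.549
Arc 4: start y=0.000, vy=8.549 → t=1.743, apex=3.725, x_land=83.492, impact vy=-8.549
  bounce: vy ← 0.81·8.549 = 6.925
Arc 5: start y=0.000, vy=6.925 → t=1.412, apex=2.444, x_land=96.904, impact vy=-6.925
  bounce: vy ← 0.81·6.925 = 5.609
Arc 6: start y=0.000, vy=5.609 → t=1.144, apex=1.604, x_land=107.768, impact vy=-5.609
  bounce: vy ← 0.81·5.609 = 4.543
Arc 7: start y=0.000, vy=4.543 → t=0.926, apex=1.052, x_land=116.567, impact vy=-4.543
  bounce: vy ← 0.81·4.543 = 3.680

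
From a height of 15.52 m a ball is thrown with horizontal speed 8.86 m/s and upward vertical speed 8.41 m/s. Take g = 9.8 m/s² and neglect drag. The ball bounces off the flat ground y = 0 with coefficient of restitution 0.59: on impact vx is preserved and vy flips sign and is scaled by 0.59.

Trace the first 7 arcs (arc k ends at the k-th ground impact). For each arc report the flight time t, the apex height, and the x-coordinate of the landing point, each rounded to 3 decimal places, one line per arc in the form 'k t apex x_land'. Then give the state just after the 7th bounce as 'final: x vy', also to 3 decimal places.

1 2.834 19.129 25.109
2 2.331 6.659 45.766
3 1.376 2.318 57.953
4 0.812 0.807 65.143
5 0.479 0.281 69.386
6 0.283 0.098 71.889
7 0.167 0.034 73.366
final: 73.366 0.482

Arc 1: start y=15.520, vy=8.410 → t=2.834, apex=19.129, x_land=25.109, impact vy=-19.363
  bounce: vy ← 0.59·19.363 = 11.424
Arc 2: start y=0.000, vy=11.424 → t=2.331, apex=6.659, x_land=45.766, impact vy=-11.424
  bounce: vy ← 0.59·11.424 = 6.740
Arc 3: start y=0.000, vy=6.740 → t=1.376, apex=2.318, x_land=57.953, impact vy=-6.740
  bounce: vy ← 0.59·6.740 = 3.977
Arc 4: start y=0.000, vy=3.977 → t=0.812, apex=0.807, x_land=65.143, impact vy=-3.977
  bounce: vy ← 0.59·3.977 = 2.346
Arc 5: start y=0.000, vy=2.346 → t=0.479, apex=0.281, x_land=69.386, impact vy=-2.346
  bounce: vy ← 0.59·2.346 = 1.384
Arc 6: start y=0.000, vy=1.384 → t=0.283, apex=0.098, x_land=71.889, impact vy=-1.384
  bounce: vy ← 0.59·1.384 = 0.817
Arc 7: start y=0.000, vy=0.817 → t=0.167, apex=0.034, x_land=73.366, impact vy=-0.817
  bounce: vy ← 0.59·0.817 = 0.482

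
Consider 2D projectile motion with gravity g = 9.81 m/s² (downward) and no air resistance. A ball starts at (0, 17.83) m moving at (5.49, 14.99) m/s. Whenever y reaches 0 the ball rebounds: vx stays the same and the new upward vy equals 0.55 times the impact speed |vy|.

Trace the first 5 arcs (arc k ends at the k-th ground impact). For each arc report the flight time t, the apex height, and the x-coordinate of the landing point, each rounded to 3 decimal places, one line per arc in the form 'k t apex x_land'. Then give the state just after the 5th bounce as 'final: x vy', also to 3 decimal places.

1 3.971 29.283 21.803
2 2.688 8.858 36.558
3 1.478 2.680 44.674
4 0.813 0.811 49.137
5 0.447 0.245 51.592
final: 51.592 1.206

Arc 1: start y=17.830, vy=14.990 → t=3.971, apex=29.283, x_land=21.803, impact vy=-23.969
  bounce: vy ← 0.55·23.969 = 13.183
Arc 2: start y=0.000, vy=13.183 → t=2.688, apex=8.858, x_land=36.558, impact vy=-13.183
  bounce: vy ← 0.55·13.183 = 7.251
Arc 3: start y=0.000, vy=7.251 → t=1.478, apex=2.680, x_land=44.674, impact vy=-7.251
  bounce: vy ← 0.55·7.251 = 3.988
Arc 4: start y=0.000, vy=3.988 → t=0.813, apex=0.811, x_land=49.137, impact vy=-3.988
  bounce: vy ← 0.55·3.988 = 2.193
Arc 5: start y=0.000, vy=2.193 → t=0.447, apex=0.245, x_land=51.592, impact vy=-2.193
  bounce: vy ← 0.55·2.193 = 1.206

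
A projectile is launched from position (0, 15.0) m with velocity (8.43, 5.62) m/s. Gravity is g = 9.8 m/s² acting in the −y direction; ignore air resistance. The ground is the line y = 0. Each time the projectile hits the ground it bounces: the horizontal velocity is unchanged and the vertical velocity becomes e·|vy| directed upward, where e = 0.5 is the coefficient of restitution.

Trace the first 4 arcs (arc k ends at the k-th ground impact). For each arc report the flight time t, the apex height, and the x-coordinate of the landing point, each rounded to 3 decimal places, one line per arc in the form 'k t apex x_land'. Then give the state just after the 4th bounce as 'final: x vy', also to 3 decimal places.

Arc 1: start y=15.000, vy=5.620 → t=2.415, apex=16.611, x_land=20.356, impact vy=-18.044
  bounce: vy ← 0.5·18.044 = 9.022
Arc 2: start y=0.000, vy=9.022 → t=1.841, apex=4.153, x_land=35.877, impact vy=-9.022
  bounce: vy ← 0.5·9.022 = 4.511
Arc 3: start y=0.000, vy=4.511 → t=0.921, apex=1.038, x_land=43.638, impact vy=-4.511
  bounce: vy ← 0.5·4.511 = 2.255
Arc 4: start y=0.000, vy=2.255 → t=0.460, apex=0.260, x_land=47.518, impact vy=-2.255
  bounce: vy ← 0.5·2.255 = 1.128

1 2.415 16.611 20.356
2 1.841 4.153 35.877
3 0.921 1.038 43.638
4 0.460 0.260 47.518
final: 47.518 1.128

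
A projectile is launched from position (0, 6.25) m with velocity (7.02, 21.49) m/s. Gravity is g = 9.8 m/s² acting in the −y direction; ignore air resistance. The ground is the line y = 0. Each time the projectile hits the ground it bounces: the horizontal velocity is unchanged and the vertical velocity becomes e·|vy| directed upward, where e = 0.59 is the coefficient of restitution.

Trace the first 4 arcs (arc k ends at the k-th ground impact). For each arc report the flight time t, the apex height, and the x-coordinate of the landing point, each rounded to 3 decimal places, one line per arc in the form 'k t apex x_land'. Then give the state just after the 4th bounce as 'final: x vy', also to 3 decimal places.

Arc 1: start y=6.250, vy=21.490 → t=4.659, apex=29.812, x_land=32.709, impact vy=-24.173
  bounce: vy ← 0.59·24.173 = 14.262
Arc 2: start y=0.000, vy=14.262 → t=2.911, apex=10.378, x_land=53.142, impact vy=-14.262
  bounce: vy ← 0.59·14.262 = 8.415
Arc 3: start y=0.000, vy=8.415 → t=1.717, apex=3.612, x_land=65.197, impact vy=-8.415
  bounce: vy ← 0.59·8.415 = 4.965
Arc 4: start y=0.000, vy=4.965 → t=1.013, apex=1.257, x_land=72.309, impact vy=-4.965
  bounce: vy ← 0.59·4.965 = 2.929

1 4.659 29.812 32.709
2 2.911 10.378 53.142
3 1.717 3.612 65.197
4 1.013 1.257 72.309
final: 72.309 2.929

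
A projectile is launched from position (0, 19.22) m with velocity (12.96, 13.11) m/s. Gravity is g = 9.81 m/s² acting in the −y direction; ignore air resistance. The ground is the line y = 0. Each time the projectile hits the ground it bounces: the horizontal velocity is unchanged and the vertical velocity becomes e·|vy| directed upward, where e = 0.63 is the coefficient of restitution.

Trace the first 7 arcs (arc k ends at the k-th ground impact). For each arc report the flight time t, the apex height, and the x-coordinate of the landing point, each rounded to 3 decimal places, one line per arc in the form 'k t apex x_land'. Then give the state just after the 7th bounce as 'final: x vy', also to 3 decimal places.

1 3.725 27.980 48.273
2 3.009 11.105 87.275
3 1.896 4.408 111.845
4 1.194 1.749 127.325
5 0.752 0.694 137.077
6 0.474 0.276 143.221
7 0.299 0.109 147.092
final: 147.092 0.923

Arc 1: start y=19.220, vy=13.110 → t=3.725, apex=27.980, x_land=48.273, impact vy=-23.430
  bounce: vy ← 0.63·23.430 = 14.761
Arc 2: start y=0.000, vy=14.761 → t=3.009, apex=11.105, x_land=87.275, impact vy=-14.761
  bounce: vy ← 0.63·14.761 = 9.299
Arc 3: start y=0.000, vy=9.299 → t=1.896, apex=4.408, x_land=111.845, impact vy=-9.299
  bounce: vy ← 0.63·9.299 = 5.859
Arc 4: start y=0.000, vy=5.859 → t=1.194, apex=1.749, x_land=127.325, impact vy=-5.859
  bounce: vy ← 0.63·5.859 = 3.691
Arc 5: start y=0.000, vy=3.691 → t=0.752, apex=0.694, x_land=137.077, impact vy=-3.691
  bounce: vy ← 0.63·3.691 = 2.325
Arc 6: start y=0.000, vy=2.325 → t=0.474, apex=0.276, x_land=143.221, impact vy=-2.325
  bounce: vy ← 0.63·2.325 = 1.465
Arc 7: start y=0.000, vy=1.465 → t=0.299, apex=0.109, x_land=147.092, impact vy=-1.465
  bounce: vy ← 0.63·1.465 = 0.923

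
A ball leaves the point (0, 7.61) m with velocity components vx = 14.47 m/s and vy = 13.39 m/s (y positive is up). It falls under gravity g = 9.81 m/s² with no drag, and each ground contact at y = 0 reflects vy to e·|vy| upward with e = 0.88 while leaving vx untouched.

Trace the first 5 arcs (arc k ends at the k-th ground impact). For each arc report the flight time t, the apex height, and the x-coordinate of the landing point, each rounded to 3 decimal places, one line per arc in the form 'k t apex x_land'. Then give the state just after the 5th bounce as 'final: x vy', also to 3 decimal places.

Arc 1: start y=7.610, vy=13.390 → t=3.213, apex=16.748, x_land=46.489, impact vy=-18.127
  bounce: vy ← 0.88·18.127 = 15.952
Arc 2: start y=0.000, vy=15.952 → t=3.252, apex=12.970, x_land=93.548, impact vy=-15.952
  bounce: vy ← 0.88·15.952 = 14.038
Arc 3: start y=0.000, vy=14.038 → t=2.862, apex=10.044, x_land=134.961, impact vy=-14.038
  bounce: vy ← 0.88·14.038 = 12.353
Arc 4: start y=0.000, vy=12.353 → t=2.519, apex=7.778, x_land=171.403, impact vy=-12.353
  bounce: vy ← 0.88·12.353 = 10.871
Arc 5: start y=0.000, vy=10.871 → t=2.216, apex=6.023, x_land=203.473, impact vy=-10.871
  bounce: vy ← 0.88·10.871 = 9.566

1 3.213 16.748 46.489
2 3.252 12.970 93.548
3 2.862 10.044 134.961
4 2.519 7.778 171.403
5 2.216 6.023 203.473
final: 203.473 9.566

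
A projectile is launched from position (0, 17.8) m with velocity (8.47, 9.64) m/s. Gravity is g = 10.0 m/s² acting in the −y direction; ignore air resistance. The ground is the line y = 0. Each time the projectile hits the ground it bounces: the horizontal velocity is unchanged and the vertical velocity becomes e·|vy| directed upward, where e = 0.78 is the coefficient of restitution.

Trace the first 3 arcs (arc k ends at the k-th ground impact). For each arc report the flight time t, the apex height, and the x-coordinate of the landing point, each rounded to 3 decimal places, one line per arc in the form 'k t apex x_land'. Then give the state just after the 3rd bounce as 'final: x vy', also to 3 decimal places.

1 3.083 22.446 26.111
2 3.305 13.656 54.107
3 2.578 8.309 75.944
final: 75.944 10.055

Arc 1: start y=17.800, vy=9.640 → t=3.083, apex=22.446, x_land=26.111, impact vy=-21.188
  bounce: vy ← 0.78·21.188 = 16.527
Arc 2: start y=0.000, vy=16.527 → t=3.305, apex=13.656, x_land=54.107, impact vy=-16.527
  bounce: vy ← 0.78·16.527 = 12.891
Arc 3: start y=0.000, vy=12.891 → t=2.578, apex=8.309, x_land=75.944, impact vy=-12.891
  bounce: vy ← 0.78·12.891 = 10.055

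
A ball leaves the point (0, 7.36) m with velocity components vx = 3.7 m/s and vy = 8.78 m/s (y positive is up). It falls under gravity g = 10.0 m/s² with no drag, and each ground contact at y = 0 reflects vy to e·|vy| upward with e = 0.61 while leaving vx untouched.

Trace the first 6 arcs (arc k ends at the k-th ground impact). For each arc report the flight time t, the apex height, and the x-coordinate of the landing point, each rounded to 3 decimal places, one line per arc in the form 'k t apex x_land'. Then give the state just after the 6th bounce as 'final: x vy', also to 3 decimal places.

1 2.376 11.214 8.790
2 1.827 4.173 15.550
3 1.115 1.553 19.674
4 0.680 0.578 22.189
5 0.415 0.215 23.724
6 0.253 0.080 24.660
final: 24.660 0.772

Arc 1: start y=7.360, vy=8.780 → t=2.376, apex=11.214, x_land=8.790, impact vy=-14.976
  bounce: vy ← 0.61·14.976 = 9.136
Arc 2: start y=0.000, vy=9.136 → t=1.827, apex=4.173, x_land=15.550, impact vy=-9.136
  bounce: vy ← 0.61·9.136 = 5.573
Arc 3: start y=0.000, vy=5.573 → t=1.115, apex=1.553, x_land=19.674, impact vy=-5.573
  bounce: vy ← 0.61·5.573 = 3.399
Arc 4: start y=0.000, vy=3.399 → t=0.680, apex=0.578, x_land=22.189, impact vy=-3.399
  bounce: vy ← 0.61·3.399 = 2.074
Arc 5: start y=0.000, vy=2.074 → t=0.415, apex=0.215, x_land=23.724, impact vy=-2.074
  bounce: vy ← 0.61·2.074 = 1.265
Arc 6: start y=0.000, vy=1.265 → t=0.253, apex=0.080, x_land=24.660, impact vy=-1.265
  bounce: vy ← 0.61·1.265 = 0.772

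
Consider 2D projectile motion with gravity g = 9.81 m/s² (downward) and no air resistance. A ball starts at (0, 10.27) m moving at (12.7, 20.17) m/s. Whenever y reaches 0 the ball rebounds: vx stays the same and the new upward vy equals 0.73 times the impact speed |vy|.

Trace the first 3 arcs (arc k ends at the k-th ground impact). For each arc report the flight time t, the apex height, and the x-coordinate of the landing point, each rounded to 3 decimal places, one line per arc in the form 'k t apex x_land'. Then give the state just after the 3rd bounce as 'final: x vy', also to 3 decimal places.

Arc 1: start y=10.270, vy=20.170 → t=4.570, apex=31.005, x_land=58.042, impact vy=-24.664
  bounce: vy ← 0.73·24.664 = 18.005
Arc 2: start y=0.000, vy=18.005 → t=3.671, apex=16.523, x_land=104.661, impact vy=-18.005
  bounce: vy ← 0.73·18.005 = 13.144
Arc 3: start y=0.000, vy=13.144 → t=2.680, apex=8.805, x_land=138.692, impact vy=-13.144
  bounce: vy ← 0.73·13.144 = 9.595

1 4.570 31.005 58.042
2 3.671 16.523 104.661
3 2.680 8.805 138.692
final: 138.692 9.595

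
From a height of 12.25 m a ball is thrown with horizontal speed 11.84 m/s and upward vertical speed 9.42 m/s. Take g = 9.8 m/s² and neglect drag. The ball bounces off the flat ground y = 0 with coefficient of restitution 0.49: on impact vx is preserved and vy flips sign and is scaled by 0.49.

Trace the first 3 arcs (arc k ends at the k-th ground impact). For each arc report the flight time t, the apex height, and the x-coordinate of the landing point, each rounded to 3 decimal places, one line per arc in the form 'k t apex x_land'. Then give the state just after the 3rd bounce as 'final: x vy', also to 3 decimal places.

Arc 1: start y=12.250, vy=9.420 → t=2.812, apex=16.777, x_land=33.290, impact vy=-18.134
  bounce: vy ← 0.49·18.134 = 8.886
Arc 2: start y=0.000, vy=8.886 → t=1.813, apex=4.028, x_land=54.760, impact vy=-8.886
  bounce: vy ← 0.49·8.886 = 4.354
Arc 3: start y=0.000, vy=4.354 → t=0.889, apex=0.967, x_land=65.281, impact vy=-4.354
  bounce: vy ← 0.49·4.354 = 2.133

1 2.812 16.777 33.290
2 1.813 4.028 54.760
3 0.889 0.967 65.281
final: 65.281 2.133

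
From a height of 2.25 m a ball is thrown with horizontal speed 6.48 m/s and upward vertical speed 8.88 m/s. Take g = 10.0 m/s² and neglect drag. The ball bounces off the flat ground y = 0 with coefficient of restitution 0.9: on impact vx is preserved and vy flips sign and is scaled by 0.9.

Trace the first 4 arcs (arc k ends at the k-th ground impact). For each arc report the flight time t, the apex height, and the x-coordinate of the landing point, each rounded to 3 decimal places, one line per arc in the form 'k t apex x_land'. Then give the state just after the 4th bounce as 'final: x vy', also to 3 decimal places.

1 2.001 6.193 12.966
2 2.003 5.016 25.947
3 1.803 4.063 37.629
4 1.623 3.291 48.144
final: 48.144 7.302

Arc 1: start y=2.250, vy=8.880 → t=2.001, apex=6.193, x_land=12.966, impact vy=-11.129
  bounce: vy ← 0.9·11.129 = 10.016
Arc 2: start y=0.000, vy=10.016 → t=2.003, apex=5.016, x_land=25.947, impact vy=-10.016
  bounce: vy ← 0.9·10.016 = 9.014
Arc 3: start y=0.000, vy=9.014 → t=1.803, apex=4.063, x_land=37.629, impact vy=-9.014
  bounce: vy ← 0.9·9.014 = 8.113
Arc 4: start y=0.000, vy=8.113 → t=1.623, apex=3.291, x_land=48.144, impact vy=-8.113
  bounce: vy ← 0.9·8.113 = 7.302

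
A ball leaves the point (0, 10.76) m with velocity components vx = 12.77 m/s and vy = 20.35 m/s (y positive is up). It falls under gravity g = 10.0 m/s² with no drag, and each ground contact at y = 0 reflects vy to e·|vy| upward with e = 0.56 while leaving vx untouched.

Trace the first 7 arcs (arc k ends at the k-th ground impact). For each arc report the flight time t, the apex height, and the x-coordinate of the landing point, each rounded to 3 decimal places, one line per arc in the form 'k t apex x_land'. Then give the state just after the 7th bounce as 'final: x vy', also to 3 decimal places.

Arc 1: start y=10.760, vy=20.350 → t=4.544, apex=31.466, x_land=58.022, impact vy=-25.086
  bounce: vy ← 0.56·25.086 = 14.048
Arc 2: start y=0.000, vy=14.048 → t=2.810, apex=9.868, x_land=93.902, impact vy=-14.048
  bounce: vy ← 0.56·14.048 = 7.867
Arc 3: start y=0.000, vy=7.867 → t=1.573, apex=3.095, x_land=113.994, impact vy=-7.867
  bounce: vy ← 0.56·7.867 = 4.406
Arc 4: start y=0.000, vy=4.406 → t=0.881, apex=0.970, x_land=125.246, impact vy=-4.406
  bounce: vy ← 0.56·4.406 = 2.467
Arc 5: start y=0.000, vy=2.467 → t=0.493, apex=0.304, x_land=131.547, impact vy=-2.467
  bounce: vy ← 0.56·2.467 = 1.382
Arc 6: start y=0.000, vy=1.382 → t=0.276, apex=0.095, x_land=135.075, impact vy=-1.382
  bounce: vy ← 0.56·1.382 = 0.774
Arc 7: start y=0.000, vy=0.774 → t=0.155, apex=0.030, x_land=137.051, impact vy=-0.774
  bounce: vy ← 0.56·0.774 = 0.433

1 4.544 31.466 58.022
2 2.810 9.868 93.902
3 1.573 3.095 113.994
4 0.881 0.970 125.246
5 0.493 0.304 131.547
6 0.276 0.095 135.075
7 0.155 0.030 137.051
final: 137.051 0.433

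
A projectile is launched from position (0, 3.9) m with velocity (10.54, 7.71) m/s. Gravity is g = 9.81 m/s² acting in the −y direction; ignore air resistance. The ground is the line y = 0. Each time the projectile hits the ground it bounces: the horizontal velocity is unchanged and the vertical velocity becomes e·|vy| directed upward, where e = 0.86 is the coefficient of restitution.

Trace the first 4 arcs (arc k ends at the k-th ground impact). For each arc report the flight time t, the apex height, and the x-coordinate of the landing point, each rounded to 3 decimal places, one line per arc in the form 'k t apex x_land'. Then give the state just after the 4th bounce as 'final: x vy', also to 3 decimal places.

Arc 1: start y=3.900, vy=7.710 → t=1.975, apex=6.930, x_land=20.812, impact vy=-11.660
  bounce: vy ← 0.86·11.660 = 10.028
Arc 2: start y=0.000, vy=10.028 → t=2.044, apex=5.125, x_land=42.360, impact vy=-10.028
  bounce: vy ← 0.86·10.028 = 8.624
Arc 3: start y=0.000, vy=8.624 → t=1.758, apex=3.791, x_land=60.891, impact vy=-8.624
  bounce: vy ← 0.86·8.624 = 7.417
Arc 4: start y=0.000, vy=7.417 → t=1.512, apex=2.804, x_land=76.828, impact vy=-7.417
  bounce: vy ← 0.86·7.417 = 6.378

1 1.975 6.930 20.812
2 2.044 5.125 42.360
3 1.758 3.791 60.891
4 1.512 2.804 76.828
final: 76.828 6.378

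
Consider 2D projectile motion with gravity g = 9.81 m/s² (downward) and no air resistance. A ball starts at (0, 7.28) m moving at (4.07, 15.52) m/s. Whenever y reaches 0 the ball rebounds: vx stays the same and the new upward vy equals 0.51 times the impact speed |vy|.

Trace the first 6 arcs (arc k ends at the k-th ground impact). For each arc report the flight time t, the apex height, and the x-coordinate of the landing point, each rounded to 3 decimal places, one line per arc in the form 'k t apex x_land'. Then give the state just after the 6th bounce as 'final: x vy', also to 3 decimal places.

1 3.579 19.557 14.566
2 2.037 5.087 22.855
3 1.039 1.323 27.083
4 0.530 0.344 29.239
5 0.270 0.090 30.339
6 0.138 0.023 30.899
final: 30.899 0.345

Arc 1: start y=7.280, vy=15.520 → t=3.579, apex=19.557, x_land=14.566, impact vy=-19.588
  bounce: vy ← 0.51·19.588 = 9.990
Arc 2: start y=0.000, vy=9.990 → t=2.037, apex=5.087, x_land=22.855, impact vy=-9.990
  bounce: vy ← 0.51·9.990 = 5.095
Arc 3: start y=0.000, vy=5.095 → t=1.039, apex=1.323, x_land=27.083, impact vy=-5.095
  bounce: vy ← 0.51·5.095 = 2.598
Arc 4: start y=0.000, vy=2.598 → t=0.530, apex=0.344, x_land=29.239, impact vy=-2.598
  bounce: vy ← 0.51·2.598 = 1.325
Arc 5: start y=0.000, vy=1.325 → t=0.270, apex=0.090, x_land=30.339, impact vy=-1.325
  bounce: vy ← 0.51·1.325 = 0.676
Arc 6: start y=0.000, vy=0.676 → t=0.138, apex=0.023, x_land=30.899, impact vy=-0.676
  bounce: vy ← 0.51·0.676 = 0.345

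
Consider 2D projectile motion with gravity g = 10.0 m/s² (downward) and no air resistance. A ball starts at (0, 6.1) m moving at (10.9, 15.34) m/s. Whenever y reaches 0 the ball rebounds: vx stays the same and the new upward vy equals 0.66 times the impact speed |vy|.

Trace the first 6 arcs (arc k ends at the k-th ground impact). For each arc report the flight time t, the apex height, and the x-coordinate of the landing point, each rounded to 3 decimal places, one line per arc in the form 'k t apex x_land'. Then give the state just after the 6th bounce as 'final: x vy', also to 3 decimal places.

1 3.424 17.866 37.325
2 2.495 7.782 64.522
3 1.647 3.390 82.472
4 1.087 1.477 94.319
5 0.717 0.643 102.139
6 0.473 0.280 107.299
final: 107.299 1.562

Arc 1: start y=6.100, vy=15.340 → t=3.424, apex=17.866, x_land=37.325, impact vy=-18.903
  bounce: vy ← 0.66·18.903 = 12.476
Arc 2: start y=0.000, vy=12.476 → t=2.495, apex=7.782, x_land=64.522, impact vy=-12.476
  bounce: vy ← 0.66·12.476 = 8.234
Arc 3: start y=0.000, vy=8.234 → t=1.647, apex=3.390, x_land=82.472, impact vy=-8.234
  bounce: vy ← 0.66·8.234 = 5.434
Arc 4: start y=0.000, vy=5.434 → t=1.087, apex=1.477, x_land=94.319, impact vy=-5.434
  bounce: vy ← 0.66·5.434 = 3.587
Arc 5: start y=0.000, vy=3.587 → t=0.717, apex=0.643, x_land=102.139, impact vy=-3.587
  bounce: vy ← 0.66·3.587 = 2.367
Arc 6: start y=0.000, vy=2.367 → t=0.473, apex=0.280, x_land=107.299, impact vy=-2.367
  bounce: vy ← 0.66·2.367 = 1.562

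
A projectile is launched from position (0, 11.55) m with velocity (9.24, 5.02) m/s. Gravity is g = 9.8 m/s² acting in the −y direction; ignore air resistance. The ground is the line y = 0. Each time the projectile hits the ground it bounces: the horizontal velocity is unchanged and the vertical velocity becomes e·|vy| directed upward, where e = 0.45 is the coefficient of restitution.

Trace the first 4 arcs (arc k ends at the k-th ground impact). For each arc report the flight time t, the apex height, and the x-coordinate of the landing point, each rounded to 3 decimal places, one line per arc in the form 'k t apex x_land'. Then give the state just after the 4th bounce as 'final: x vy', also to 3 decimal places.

1 2.131 12.836 19.688
2 1.457 2.599 33.148
3 0.655 0.526 39.204
4 0.295 0.107 41.930
final: 41.930 0.650

Arc 1: start y=11.550, vy=5.020 → t=2.131, apex=12.836, x_land=19.688, impact vy=-15.861
  bounce: vy ← 0.45·15.861 = 7.138
Arc 2: start y=0.000, vy=7.138 → t=1.457, apex=2.599, x_land=33.148, impact vy=-7.138
  bounce: vy ← 0.45·7.138 = 3.212
Arc 3: start y=0.000, vy=3.212 → t=0.655, apex=0.526, x_land=39.204, impact vy=-3.212
  bounce: vy ← 0.45·3.212 = 1.445
Arc 4: start y=0.000, vy=1.445 → t=0.295, apex=0.107, x_land=41.930, impact vy=-1.445
  bounce: vy ← 0.45·1.445 = 0.650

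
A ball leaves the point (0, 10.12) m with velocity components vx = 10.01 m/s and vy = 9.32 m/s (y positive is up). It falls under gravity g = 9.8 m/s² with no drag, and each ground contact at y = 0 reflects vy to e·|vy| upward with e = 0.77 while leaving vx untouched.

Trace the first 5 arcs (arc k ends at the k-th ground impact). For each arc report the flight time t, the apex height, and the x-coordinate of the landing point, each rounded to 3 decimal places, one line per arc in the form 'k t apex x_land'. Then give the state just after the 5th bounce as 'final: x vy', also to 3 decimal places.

1 2.674 14.552 26.770
2 2.654 8.628 53.335
3 2.043 5.115 73.790
4 1.573 3.033 89.541
5 1.212 1.798 101.669
final: 101.669 4.571

Arc 1: start y=10.120, vy=9.320 → t=2.674, apex=14.552, x_land=26.770, impact vy=-16.888
  bounce: vy ← 0.77·16.888 = 13.004
Arc 2: start y=0.000, vy=13.004 → t=2.654, apex=8.628, x_land=53.335, impact vy=-13.004
  bounce: vy ← 0.77·13.004 = 10.013
Arc 3: start y=0.000, vy=10.013 → t=2.043, apex=5.115, x_land=73.790, impact vy=-10.013
  bounce: vy ← 0.77·10.013 = 7.710
Arc 4: start y=0.000, vy=7.710 → t=1.573, apex=3.033, x_land=89.541, impact vy=-7.710
  bounce: vy ← 0.77·7.710 = 5.937
Arc 5: start y=0.000, vy=5.937 → t=1.212, apex=1.798, x_land=101.669, impact vy=-5.937
  bounce: vy ← 0.77·5.937 = 4.571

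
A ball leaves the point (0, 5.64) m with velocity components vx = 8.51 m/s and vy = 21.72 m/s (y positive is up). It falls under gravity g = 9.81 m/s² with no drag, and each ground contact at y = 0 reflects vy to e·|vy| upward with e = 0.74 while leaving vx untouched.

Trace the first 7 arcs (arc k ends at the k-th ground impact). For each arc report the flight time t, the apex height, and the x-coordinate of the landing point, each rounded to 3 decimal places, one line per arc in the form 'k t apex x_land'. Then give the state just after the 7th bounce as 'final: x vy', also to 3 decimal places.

1 4.674 29.685 39.777
2 3.641 16.255 70.761
3 2.694 8.901 93.689
4 1.994 4.874 110.656
5 1.475 2.669 123.212
6 1.092 1.462 132.503
7 0.808 0.800 139.378
final: 139.378 2.933

Arc 1: start y=5.640, vy=21.720 → t=4.674, apex=29.685, x_land=39.777, impact vy=-24.133
  bounce: vy ← 0.74·24.133 = 17.859
Arc 2: start y=0.000, vy=17.859 → t=3.641, apex=16.255, x_land=70.761, impact vy=-17.859
  bounce: vy ← 0.74·17.859 = 13.215
Arc 3: start y=0.000, vy=13.215 → t=2.694, apex=8.901, x_land=93.689, impact vy=-13.215
  bounce: vy ← 0.74·13.215 = 9.779
Arc 4: start y=0.000, vy=9.779 → t=1.994, apex=4.874, x_land=110.656, impact vy=-9.779
  bounce: vy ← 0.74·9.779 = 7.237
Arc 5: start y=0.000, vy=7.237 → t=1.475, apex=2.669, x_land=123.212, impact vy=-7.237
  bounce: vy ← 0.74·7.237 = 5.355
Arc 6: start y=0.000, vy=5.355 → t=1.092, apex=1.462, x_land=132.503, impact vy=-5.355
  bounce: vy ← 0.74·5.355 = 3.963
Arc 7: start y=0.000, vy=3.963 → t=0.808, apex=0.800, x_land=139.378, impact vy=-3.963
  bounce: vy ← 0.74·3.963 = 2.933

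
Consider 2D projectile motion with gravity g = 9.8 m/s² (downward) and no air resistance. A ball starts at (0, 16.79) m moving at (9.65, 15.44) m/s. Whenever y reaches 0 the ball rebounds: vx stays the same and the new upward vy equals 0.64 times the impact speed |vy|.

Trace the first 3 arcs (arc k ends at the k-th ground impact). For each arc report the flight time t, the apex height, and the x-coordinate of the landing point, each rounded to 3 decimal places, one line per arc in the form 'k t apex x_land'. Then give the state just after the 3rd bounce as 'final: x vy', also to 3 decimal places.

Arc 1: start y=16.790, vy=15.440 → t=4.006, apex=28.953, x_land=38.661, impact vy=-23.822
  bounce: vy ← 0.64·23.822 = 15.246
Arc 2: start y=0.000, vy=15.246 → t=3.111, apex=11.859, x_land=68.686, impact vy=-15.246
  bounce: vy ← 0.64·15.246 = 9.757
Arc 3: start y=0.000, vy=9.757 → t=1.991, apex=4.857, x_land=87.902, impact vy=-9.757
  bounce: vy ← 0.64·9.757 = 6.245

1 4.006 28.953 38.661
2 3.111 11.859 68.686
3 1.991 4.857 87.902
final: 87.902 6.245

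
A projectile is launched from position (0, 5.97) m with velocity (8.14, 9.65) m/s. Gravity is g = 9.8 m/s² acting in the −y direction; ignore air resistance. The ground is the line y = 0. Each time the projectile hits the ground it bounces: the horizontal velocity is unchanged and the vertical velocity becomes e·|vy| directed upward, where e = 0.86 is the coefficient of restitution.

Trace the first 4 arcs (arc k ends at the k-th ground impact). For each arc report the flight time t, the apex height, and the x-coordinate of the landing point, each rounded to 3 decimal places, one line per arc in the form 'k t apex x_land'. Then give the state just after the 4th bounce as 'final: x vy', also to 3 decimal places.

1 2.464 10.721 20.056
2 2.544 7.929 40.766
3 2.188 5.865 58.576
4 1.882 4.337 73.893
final: 73.893 7.929

Arc 1: start y=5.970, vy=9.650 → t=2.464, apex=10.721, x_land=20.056, impact vy=-14.496
  bounce: vy ← 0.86·14.496 = 12.467
Arc 2: start y=0.000, vy=12.467 → t=2.544, apex=7.929, x_land=40.766, impact vy=-12.467
  bounce: vy ← 0.86·12.467 = 10.721
Arc 3: start y=0.000, vy=10.721 → t=2.188, apex=5.865, x_land=58.576, impact vy=-10.721
  bounce: vy ← 0.86·10.721 = 9.220
Arc 4: start y=0.000, vy=9.220 → t=1.882, apex=4.337, x_land=73.893, impact vy=-9.220
  bounce: vy ← 0.86·9.220 = 7.929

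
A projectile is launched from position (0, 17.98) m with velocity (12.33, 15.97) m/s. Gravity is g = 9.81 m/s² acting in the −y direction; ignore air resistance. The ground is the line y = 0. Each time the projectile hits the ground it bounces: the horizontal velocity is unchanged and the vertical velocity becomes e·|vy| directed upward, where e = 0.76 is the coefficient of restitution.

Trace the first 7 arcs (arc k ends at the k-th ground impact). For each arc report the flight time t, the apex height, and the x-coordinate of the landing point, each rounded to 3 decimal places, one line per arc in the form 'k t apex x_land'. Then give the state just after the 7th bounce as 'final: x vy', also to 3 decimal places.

1 4.141 30.979 51.059
2 3.820 17.893 98.159
3 2.903 10.335 133.955
4 2.206 5.970 161.160
5 1.677 3.448 181.836
6 1.274 1.992 197.550
7 0.969 1.150 209.492
final: 209.492 3.611

Arc 1: start y=17.980, vy=15.970 → t=4.141, apex=30.979, x_land=51.059, impact vy=-24.654
  bounce: vy ← 0.76·24.654 = 18.737
Arc 2: start y=0.000, vy=18.737 → t=3.820, apex=17.893, x_land=98.159, impact vy=-18.737
  bounce: vy ← 0.76·18.737 = 14.240
Arc 3: start y=0.000, vy=14.240 → t=2.903, apex=10.335, x_land=133.955, impact vy=-14.240
  bounce: vy ← 0.76·14.240 = 10.822
Arc 4: start y=0.000, vy=10.822 → t=2.206, apex=5.970, x_land=161.160, impact vy=-10.822
  bounce: vy ← 0.76·10.822 = 8.225
Arc 5: start y=0.000, vy=8.225 → t=1.677, apex=3.448, x_land=181.836, impact vy=-8.225
  bounce: vy ← 0.76·8.225 = 6.251
Arc 6: start y=0.000, vy=6.251 → t=1.274, apex=1.992, x_land=197.550, impact vy=-6.251
  bounce: vy ← 0.76·6.251 = 4.751
Arc 7: start y=0.000, vy=4.751 → t=0.969, apex=1.150, x_land=209.492, impact vy=-4.751
  bounce: vy ← 0.76·4.751 = 3.611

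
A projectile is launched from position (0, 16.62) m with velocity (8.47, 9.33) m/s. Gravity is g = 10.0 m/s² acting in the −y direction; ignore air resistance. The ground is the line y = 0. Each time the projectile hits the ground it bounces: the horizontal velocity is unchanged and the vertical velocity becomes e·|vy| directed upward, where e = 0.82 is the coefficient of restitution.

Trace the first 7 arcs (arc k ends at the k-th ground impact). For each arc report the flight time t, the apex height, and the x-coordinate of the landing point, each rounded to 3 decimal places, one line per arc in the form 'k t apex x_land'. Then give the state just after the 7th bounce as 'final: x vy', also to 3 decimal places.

Arc 1: start y=16.620, vy=9.330 → t=2.981, apex=20.972, x_land=25.249, impact vy=-20.480
  bounce: vy ← 0.82·20.480 = 16.794
Arc 2: start y=0.000, vy=16.794 → t=3.359, apex=14.102, x_land=53.698, impact vy=-16.794
  bounce: vy ← 0.82·16.794 = 13.771
Arc 3: start y=0.000, vy=13.771 → t=2.754, apex=9.482, x_land=77.027, impact vy=-13.771
  bounce: vy ← 0.82·13.771 = 11.292
Arc 4: start y=0.000, vy=11.292 → t=2.258, apex=6.376, x_land=96.156, impact vy=-11.292
  bounce: vy ← 0.82·11.292 = 9.260
Arc 5: start y=0.000, vy=9.260 → t=1.852, apex=4.287, x_land=111.842, impact vy=-9.260
  bounce: vy ← 0.82·9.260 = 7.593
Arc 6: start y=0.000, vy=7.593 → t=1.519, apex=2.883, x_land=124.704, impact vy=-7.593
  bounce: vy ← 0.82·7.593 = 6.226
Arc 7: start y=0.000, vy=6.226 → t=1.245, apex=1.938, x_land=135.251, impact vy=-6.226
  bounce: vy ← 0.82·6.226 = 5.105

1 2.981 20.972 25.249
2 3.359 14.102 53.698
3 2.754 9.482 77.027
4 2.258 6.376 96.156
5 1.852 4.287 111.842
6 1.519 2.883 124.704
7 1.245 1.938 135.251
final: 135.251 5.105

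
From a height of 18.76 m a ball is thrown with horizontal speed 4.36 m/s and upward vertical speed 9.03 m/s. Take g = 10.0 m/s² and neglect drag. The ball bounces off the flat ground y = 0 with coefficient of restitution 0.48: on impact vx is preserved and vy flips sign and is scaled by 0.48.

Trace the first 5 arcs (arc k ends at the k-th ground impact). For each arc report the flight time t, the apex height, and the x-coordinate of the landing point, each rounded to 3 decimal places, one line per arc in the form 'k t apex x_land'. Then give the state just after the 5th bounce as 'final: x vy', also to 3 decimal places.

1 3.040 22.837 13.255
2 2.052 5.262 22.200
3 0.985 1.212 26.494
4 0.473 0.279 28.555
5 0.227 0.064 29.544
final: 29.544 0.545

Arc 1: start y=18.760, vy=9.030 → t=3.040, apex=22.837, x_land=13.255, impact vy=-21.371
  bounce: vy ← 0.48·21.371 = 10.258
Arc 2: start y=0.000, vy=10.258 → t=2.052, apex=5.262, x_land=22.200, impact vy=-10.258
  bounce: vy ← 0.48·10.258 = 4.924
Arc 3: start y=0.000, vy=4.924 → t=0.985, apex=1.212, x_land=26.494, impact vy=-4.924
  bounce: vy ← 0.48·4.924 = 2.364
Arc 4: start y=0.000, vy=2.364 → t=0.473, apex=0.279, x_land=28.555, impact vy=-2.364
  bounce: vy ← 0.48·2.364 = 1.134
Arc 5: start y=0.000, vy=1.134 → t=0.227, apex=0.064, x_land=29.544, impact vy=-1.134
  bounce: vy ← 0.48·1.134 = 0.545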